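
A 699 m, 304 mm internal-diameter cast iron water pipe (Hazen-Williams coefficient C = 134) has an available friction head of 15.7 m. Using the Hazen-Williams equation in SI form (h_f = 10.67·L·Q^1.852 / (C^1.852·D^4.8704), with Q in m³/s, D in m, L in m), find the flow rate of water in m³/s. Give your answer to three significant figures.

Q ≈ 0.210 m³/s

Rearranging: Q = [h_f·C^1.852·D^4.8704 / (10.67·L)]^(1/1.852)
Q = [15.7·134^1.852·0.304^4.8704 / (10.67·699)]^0.540 = 0.2098 m³/s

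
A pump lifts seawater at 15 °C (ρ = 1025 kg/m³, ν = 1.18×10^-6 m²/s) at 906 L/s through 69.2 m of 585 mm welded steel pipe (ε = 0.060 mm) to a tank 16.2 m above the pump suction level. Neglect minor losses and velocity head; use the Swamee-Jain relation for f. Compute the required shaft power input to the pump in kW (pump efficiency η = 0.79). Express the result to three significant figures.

V = 4Q/(πD²) = 3.371 m/s; Re = 1.67×10^6; ε/D = 1.03×10^-4; f = 0.01306
h_f = f(L/D)V²/2g = 0.8945 m
Total head H = z + h_f = 16.2 + 0.8945 = 17.09 m
P_hyd = ρgQH = 1025·9.81·0.906·17.09 = 155.7 kW
P_shaft = P_hyd/η = 155.7/0.79 = 197.1 kW

P_shaft ≈ 197 kW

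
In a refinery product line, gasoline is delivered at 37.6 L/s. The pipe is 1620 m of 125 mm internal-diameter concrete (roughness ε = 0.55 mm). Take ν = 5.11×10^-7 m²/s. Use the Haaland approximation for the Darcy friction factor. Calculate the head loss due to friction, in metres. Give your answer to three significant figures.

V = 4Q/(πD²) = 4·0.0376/(π·0.125²) = 3.064 m/s
Re = VD/ν = 3.064·0.125/5.11×10^-7 = 7.49×10^5 → turbulent
ε/D = 0.55/125 = 0.00440
Haaland: f = 0.02941
h_f = f(L/D)V²/(2g) = 0.02941·(1620/0.125)·3.064²/(2·9.81) = 182.4 m

h_f ≈ 182 m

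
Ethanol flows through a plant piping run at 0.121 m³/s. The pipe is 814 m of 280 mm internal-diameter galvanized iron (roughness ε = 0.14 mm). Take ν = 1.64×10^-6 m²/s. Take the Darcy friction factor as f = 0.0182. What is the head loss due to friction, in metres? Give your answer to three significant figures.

V = 4Q/(πD²) = 4·0.121/(π·0.280²) = 1.965 m/s
h_f = f(L/D)V²/(2g) = 0.01820·(814/0.280)·1.965²/(2·9.81) = 10.41 m

h_f ≈ 10.4 m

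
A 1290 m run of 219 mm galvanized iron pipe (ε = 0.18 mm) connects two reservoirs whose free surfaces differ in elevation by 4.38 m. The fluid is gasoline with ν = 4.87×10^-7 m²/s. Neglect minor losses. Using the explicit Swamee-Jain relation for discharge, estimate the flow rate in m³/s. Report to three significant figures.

Q ≈ 0.0325 m³/s

Swamee-Jain (Type II): Q = -0.965·√(gD⁵h_f/L)·ln[ε/(3.7D) + √(3.17ν²L/(gD³h_f))]
√(gD⁵h_f/L) = √(9.81·0.219⁵·4.38/1290) = 0.004096
ε/(3.7D) = 2.22×10^-4; √(3.17ν²L/(gD³h_f)) = 4.64×10^-5
Q = -0.965·0.004096·ln(2.685×10^-4) = 0.03250 m³/s
Check: V = 0.863 m/s, Re = 3.88×10^5, f = 0.01973, h_f = 4.41 m ≈ 4.38 m ✓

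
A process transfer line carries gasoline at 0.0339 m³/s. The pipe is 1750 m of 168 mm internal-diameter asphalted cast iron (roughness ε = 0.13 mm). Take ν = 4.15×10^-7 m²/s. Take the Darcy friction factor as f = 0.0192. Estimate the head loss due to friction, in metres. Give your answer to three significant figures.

V = 4Q/(πD²) = 4·0.0339/(π·0.168²) = 1.529 m/s
h_f = f(L/D)V²/(2g) = 0.01920·(1750/0.168)·1.529²/(2·9.81) = 23.84 m

h_f ≈ 23.8 m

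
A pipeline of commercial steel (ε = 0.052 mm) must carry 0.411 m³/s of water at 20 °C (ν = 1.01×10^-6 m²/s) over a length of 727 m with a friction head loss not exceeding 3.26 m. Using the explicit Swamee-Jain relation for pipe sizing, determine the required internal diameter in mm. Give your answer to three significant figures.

D ≈ 535 mm

Swamee-Jain (Type III): D = 0.66·[ε^1.25·(LQ²/(gh_f))^4.75 + ν·Q^9.4·(L/(gh_f))^5.2]^0.04
LQ²/(gh_f) = 3.840; L/(gh_f) = 22.73
Term 1 = ε^1.25·(…)^4.75 = 0.00263; Term 2 = ν·Q^9.4·(…)^5.2 = 0.00269
D = 0.66·(0.00263 + 0.00269)^0.04 = 0.5353 m = 535 mm
Check: V = 1.83 m/s, Re = 9.68×10^5, f = 0.01350, h_f = 3.12 m ≈ 3.26 m ✓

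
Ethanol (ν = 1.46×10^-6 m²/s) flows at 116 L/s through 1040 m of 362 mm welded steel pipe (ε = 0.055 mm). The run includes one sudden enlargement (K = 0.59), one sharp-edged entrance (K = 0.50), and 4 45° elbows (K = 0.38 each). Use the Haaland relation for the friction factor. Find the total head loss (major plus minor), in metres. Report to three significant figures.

H_L ≈ 3.11 m

V = 4Q/(πD²) = 1.127 m/s; V²/2g = 0.06474 m
Re = 2.79×10^5, ε/D = 1.52×10^-4 → f = 0.01581 (Haaland)
Major: h_f = f(L/D)·V²/2g = 0.01581·2873·0.06474 = 2.941 m
Minor: ΣK = 2.61; h_m = ΣK·V²/2g = 0.1690 m
Total H_L = 2.941 + 0.1690 = 3.110 m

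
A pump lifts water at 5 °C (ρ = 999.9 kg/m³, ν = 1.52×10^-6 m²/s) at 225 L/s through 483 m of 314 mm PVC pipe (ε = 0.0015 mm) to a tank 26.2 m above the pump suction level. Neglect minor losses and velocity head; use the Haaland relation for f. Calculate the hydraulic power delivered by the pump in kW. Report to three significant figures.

P_hyd ≈ 76.4 kW

V = 4Q/(πD²) = 2.906 m/s; Re = 6.00×10^5; ε/D = 4.78×10^-6; f = 0.01271
h_f = f(L/D)V²/2g = 8.410 m
Total head H = z + h_f = 26.2 + 8.410 = 34.61 m
P_hyd = ρgQH = 999.9·9.81·0.225·34.61 = 76.38 kW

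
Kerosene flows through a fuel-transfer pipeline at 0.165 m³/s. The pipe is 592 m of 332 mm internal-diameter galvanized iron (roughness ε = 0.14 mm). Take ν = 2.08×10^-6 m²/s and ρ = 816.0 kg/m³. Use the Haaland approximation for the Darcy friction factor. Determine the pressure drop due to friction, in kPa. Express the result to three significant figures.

V = 4Q/(πD²) = 4·0.165/(π·0.332²) = 1.906 m/s
Re = VD/ν = 1.906·0.332/2.08×10^-6 = 3.04×10^5 → turbulent
ε/D = 0.14/332 = 4.22×10^-4
Haaland: f = 0.01759
h_f = f(L/D)V²/(2g) = 0.01759·(592/0.332)·1.906²/(2·9.81) = 5.806 m
Δp = ρg·h_f = 816.0·9.81·5.806 = 46.48 kPa

Δp ≈ 46.5 kPa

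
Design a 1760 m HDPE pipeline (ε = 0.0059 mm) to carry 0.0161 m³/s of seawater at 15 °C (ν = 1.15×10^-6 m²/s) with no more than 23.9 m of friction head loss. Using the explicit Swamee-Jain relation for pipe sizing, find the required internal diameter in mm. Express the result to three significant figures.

D ≈ 123 mm

Swamee-Jain (Type III): D = 0.66·[ε^1.25·(LQ²/(gh_f))^4.75 + ν·Q^9.4·(L/(gh_f))^5.2]^0.04
LQ²/(gh_f) = 0.001946; L/(gh_f) = 7.507
Term 1 = ε^1.25·(…)^4.75 = 3.86×10^-20; Term 2 = ν·Q^9.4·(…)^5.2 = 5.72×10^-19
D = 0.66·(3.86×10^-20 + 5.72×10^-19)^0.04 = 0.1233 m = 123 mm
Check: V = 1.35 m/s, Re = 1.45×10^5, f = 0.01692, h_f = 22.4 m ≈ 23.9 m ✓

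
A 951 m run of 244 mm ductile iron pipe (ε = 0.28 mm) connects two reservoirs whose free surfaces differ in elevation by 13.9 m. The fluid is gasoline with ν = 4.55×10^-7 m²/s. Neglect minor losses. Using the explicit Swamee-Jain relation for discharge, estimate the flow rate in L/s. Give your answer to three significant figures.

Swamee-Jain (Type II): Q = -0.965·√(gD⁵h_f/L)·ln[ε/(3.7D) + √(3.17ν²L/(gD³h_f))]
√(gD⁵h_f/L) = √(9.81·0.244⁵·13.9/951) = 0.01114
ε/(3.7D) = 3.10×10^-4; √(3.17ν²L/(gD³h_f)) = 1.78×10^-5
Q = -0.965·0.01114·ln(3.279×10^-4) = 0.08621 m³/s
Check: V = 1.84 m/s, Re = 9.89×10^5, f = 0.02068, h_f = 14.0 m ≈ 13.9 m ✓

Q ≈ 86.2 L/s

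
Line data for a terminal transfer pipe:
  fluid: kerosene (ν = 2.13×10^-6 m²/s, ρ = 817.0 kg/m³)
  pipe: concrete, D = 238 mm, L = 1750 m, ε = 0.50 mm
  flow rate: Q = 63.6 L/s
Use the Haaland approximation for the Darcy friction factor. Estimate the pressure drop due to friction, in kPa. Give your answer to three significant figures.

V = 4Q/(πD²) = 4·0.0636/(π·0.238²) = 1.430 m/s
Re = VD/ν = 1.430·0.238/2.13×10^-6 = 1.60×10^5 → turbulent
ε/D = 0.50/238 = 0.00210
Haaland: f = 0.02472
h_f = f(L/D)V²/(2g) = 0.02472·(1750/0.238)·1.430²/(2·9.81) = 18.93 m
Δp = ρg·h_f = 817.0·9.81·18.93 = 151.7 kPa

Δp ≈ 152 kPa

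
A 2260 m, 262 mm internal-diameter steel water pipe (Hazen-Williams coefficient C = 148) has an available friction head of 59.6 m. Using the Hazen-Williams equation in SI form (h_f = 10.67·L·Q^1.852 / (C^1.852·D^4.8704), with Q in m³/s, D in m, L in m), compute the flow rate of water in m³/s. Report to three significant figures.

Rearranging: Q = [h_f·C^1.852·D^4.8704 / (10.67·L)]^(1/1.852)
Q = [59.6·148^1.852·0.262^4.8704 / (10.67·2260)]^0.540 = 0.1709 m³/s

Q ≈ 0.171 m³/s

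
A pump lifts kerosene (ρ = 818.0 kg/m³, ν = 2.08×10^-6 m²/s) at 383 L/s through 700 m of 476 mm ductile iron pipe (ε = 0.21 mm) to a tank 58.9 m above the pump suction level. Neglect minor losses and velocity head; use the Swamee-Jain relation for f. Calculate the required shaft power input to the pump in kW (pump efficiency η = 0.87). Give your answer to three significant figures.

V = 4Q/(πD²) = 2.152 m/s; Re = 4.93×10^5; ε/D = 4.41×10^-4; f = 0.01741
h_f = f(L/D)V²/2g = 6.045 m
Total head H = z + h_f = 58.9 + 6.045 = 64.95 m
P_hyd = ρgQH = 818.0·9.81·0.383·64.95 = 199.6 kW
P_shaft = P_hyd/η = 199.6/0.87 = 229.4 kW

P_shaft ≈ 229 kW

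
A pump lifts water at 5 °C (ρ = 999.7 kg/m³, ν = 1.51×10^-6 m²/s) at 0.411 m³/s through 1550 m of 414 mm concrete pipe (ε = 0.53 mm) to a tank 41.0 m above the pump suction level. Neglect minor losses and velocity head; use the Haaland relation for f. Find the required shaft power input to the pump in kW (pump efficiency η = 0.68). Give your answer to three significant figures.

V = 4Q/(πD²) = 3.053 m/s; Re = 8.37×10^5; ε/D = 0.00128; f = 0.02118
h_f = f(L/D)V²/2g = 37.67 m
Total head H = z + h_f = 41.0 + 37.67 = 78.67 m
P_hyd = ρgQH = 999.7·9.81·0.411·78.67 = 317.1 kW
P_shaft = P_hyd/η = 317.1/0.68 = 466.3 kW

P_shaft ≈ 466 kW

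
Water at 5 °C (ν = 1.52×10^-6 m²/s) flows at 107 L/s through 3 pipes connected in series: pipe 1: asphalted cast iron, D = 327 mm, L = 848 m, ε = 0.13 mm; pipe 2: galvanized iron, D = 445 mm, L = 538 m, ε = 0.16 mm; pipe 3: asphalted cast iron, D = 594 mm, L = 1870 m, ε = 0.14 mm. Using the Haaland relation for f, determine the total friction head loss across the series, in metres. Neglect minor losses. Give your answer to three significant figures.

H ≈ 4.72 m

Pipe 1: V = 1.274 m/s, Re = 2.74×10^5, ε/D = 3.98×10^-4, f = 0.01758, h_1 = f(L/D)V²/2g = 3.771 m
Pipe 2: V = 0.6880 m/s, Re = 2.01×10^5, ε/D = 3.60×10^-4, f = 0.01785, h_2 = f(L/D)V²/2g = 0.5205 m
Pipe 3: V = 0.3861 m/s, Re = 1.51×10^5, ε/D = 2.36×10^-4, f = 0.01776, h_3 = f(L/D)V²/2g = 0.4248 m
Series → Q common, losses add: H = Σh = 4.716 m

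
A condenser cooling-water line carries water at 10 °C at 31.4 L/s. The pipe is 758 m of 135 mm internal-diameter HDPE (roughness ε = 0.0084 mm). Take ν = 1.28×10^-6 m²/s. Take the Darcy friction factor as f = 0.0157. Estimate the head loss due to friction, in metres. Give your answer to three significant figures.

h_f ≈ 21.6 m

V = 4Q/(πD²) = 4·0.0314/(π·0.135²) = 2.194 m/s
h_f = f(L/D)V²/(2g) = 0.01570·(758/0.135)·2.194²/(2·9.81) = 21.62 m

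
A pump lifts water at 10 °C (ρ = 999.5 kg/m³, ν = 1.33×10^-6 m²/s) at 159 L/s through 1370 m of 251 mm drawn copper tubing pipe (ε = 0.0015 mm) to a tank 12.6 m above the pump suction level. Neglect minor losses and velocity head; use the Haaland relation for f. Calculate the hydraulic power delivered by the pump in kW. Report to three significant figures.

P_hyd ≈ 76.5 kW

V = 4Q/(πD²) = 3.213 m/s; Re = 6.06×10^5; ε/D = 5.98×10^-6; f = 0.01270
h_f = f(L/D)V²/2g = 36.48 m
Total head H = z + h_f = 12.6 + 36.48 = 49.08 m
P_hyd = ρgQH = 999.5·9.81·0.159·49.08 = 76.51 kW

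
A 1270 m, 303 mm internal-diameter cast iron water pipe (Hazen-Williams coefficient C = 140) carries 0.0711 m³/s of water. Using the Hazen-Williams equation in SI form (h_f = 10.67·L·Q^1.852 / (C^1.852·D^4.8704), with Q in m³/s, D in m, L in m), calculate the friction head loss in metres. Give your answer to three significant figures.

h_f = 10.67·1270·0.0711^1.852 / (140^1.852·0.303^4.8704) = 3.602 m

h_f ≈ 3.60 m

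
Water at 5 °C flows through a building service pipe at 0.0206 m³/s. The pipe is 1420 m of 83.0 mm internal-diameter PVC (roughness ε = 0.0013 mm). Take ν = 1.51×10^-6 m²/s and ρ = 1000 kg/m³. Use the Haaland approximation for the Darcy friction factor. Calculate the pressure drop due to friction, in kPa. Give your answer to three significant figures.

Δp ≈ 1920 kPa

V = 4Q/(πD²) = 4·0.0206/(π·0.0830²) = 3.807 m/s
Re = VD/ν = 3.807·0.0830/1.51×10^-6 = 2.09×10^5 → turbulent
ε/D = 0.0013/83.0 = 1.57×10^-5
Haaland: f = 0.01546
h_f = f(L/D)V²/(2g) = 0.01546·(1420/0.0830)·3.807²/(2·9.81) = 195.4 m
Δp = ρg·h_f = 1000·9.81·195.4 = 1917 kPa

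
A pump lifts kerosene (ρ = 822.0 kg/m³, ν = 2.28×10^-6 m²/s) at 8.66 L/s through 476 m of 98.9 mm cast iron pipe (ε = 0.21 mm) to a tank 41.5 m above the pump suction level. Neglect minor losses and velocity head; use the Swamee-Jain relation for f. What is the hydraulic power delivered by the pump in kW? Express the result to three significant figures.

P_hyd ≈ 3.49 kW

V = 4Q/(πD²) = 1.127 m/s; Re = 4.89×10^4; ε/D = 0.00212; f = 0.02711
h_f = f(L/D)V²/2g = 8.452 m
Total head H = z + h_f = 41.5 + 8.452 = 49.95 m
P_hyd = ρgQH = 822.0·9.81·0.00866·49.95 = 3.488 kW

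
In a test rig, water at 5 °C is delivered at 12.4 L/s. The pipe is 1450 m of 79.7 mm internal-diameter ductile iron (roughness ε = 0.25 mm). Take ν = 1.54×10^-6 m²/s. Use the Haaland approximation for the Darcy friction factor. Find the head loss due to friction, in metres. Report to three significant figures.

V = 4Q/(πD²) = 4·0.0124/(π·0.0797²) = 2.486 m/s
Re = VD/ν = 2.486·0.0797/1.54×10^-6 = 1.29×10^5 → turbulent
ε/D = 0.25/79.7 = 0.00314
Haaland: f = 0.02744
h_f = f(L/D)V²/(2g) = 0.02744·(1450/0.0797)·2.486²/(2·9.81) = 157.2 m

h_f ≈ 157 m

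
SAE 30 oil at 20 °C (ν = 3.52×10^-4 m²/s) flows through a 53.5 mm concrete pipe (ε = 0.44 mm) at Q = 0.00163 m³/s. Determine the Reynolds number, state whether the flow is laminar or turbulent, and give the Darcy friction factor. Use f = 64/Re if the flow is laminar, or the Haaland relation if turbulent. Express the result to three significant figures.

V = 4Q/(πD²) = 0.7251 m/s
Re = VD/ν = 0.7251·0.0535/3.52×10^-4 = 110
Re < 2300 → laminar → f = 64/Re = 0.5807

Re ≈ 110; laminar; f = 64/Re ≈ 0.581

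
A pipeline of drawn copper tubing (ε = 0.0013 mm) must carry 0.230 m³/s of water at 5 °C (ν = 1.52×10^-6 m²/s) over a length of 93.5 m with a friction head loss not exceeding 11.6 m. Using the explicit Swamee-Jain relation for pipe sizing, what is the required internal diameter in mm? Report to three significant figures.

Swamee-Jain (Type III): D = 0.66·[ε^1.25·(LQ²/(gh_f))^4.75 + ν·Q^9.4·(L/(gh_f))^5.2]^0.04
LQ²/(gh_f) = 0.04347; L/(gh_f) = 0.8216
Term 1 = ε^1.25·(…)^4.75 = 1.49×10^-14; Term 2 = ν·Q^9.4·(…)^5.2 = 5.48×10^-13
D = 0.66·(1.49×10^-14 + 5.48×10^-13)^0.04 = 0.2136 m = 214 mm
Check: V = 6.42 m/s, Re = 9.02×10^5, f = 0.01195, h_f = 11.0 m ≈ 11.6 m ✓

D ≈ 214 mm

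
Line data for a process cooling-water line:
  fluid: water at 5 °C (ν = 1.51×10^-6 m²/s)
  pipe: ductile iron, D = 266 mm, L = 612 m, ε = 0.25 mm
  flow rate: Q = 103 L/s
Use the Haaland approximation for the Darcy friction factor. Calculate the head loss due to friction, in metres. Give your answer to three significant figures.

h_f ≈ 8.14 m

V = 4Q/(πD²) = 4·0.103/(π·0.266²) = 1.853 m/s
Re = VD/ν = 1.853·0.266/1.51×10^-6 = 3.27×10^5 → turbulent
ε/D = 0.25/266 = 9.40×10^-4
Haaland: f = 0.02020
h_f = f(L/D)V²/(2g) = 0.02020·(612/0.266)·1.853²/(2·9.81) = 8.137 m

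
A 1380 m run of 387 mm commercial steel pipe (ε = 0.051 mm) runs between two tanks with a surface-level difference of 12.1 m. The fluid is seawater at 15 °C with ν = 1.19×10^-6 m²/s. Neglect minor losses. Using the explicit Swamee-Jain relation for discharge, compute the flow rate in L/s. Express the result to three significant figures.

Q ≈ 254 L/s

Swamee-Jain (Type II): Q = -0.965·√(gD⁵h_f/L)·ln[ε/(3.7D) + √(3.17ν²L/(gD³h_f))]
√(gD⁵h_f/L) = √(9.81·0.387⁵·12.1/1380) = 0.02733
ε/(3.7D) = 3.56×10^-5; √(3.17ν²L/(gD³h_f)) = 3.00×10^-5
Q = -0.965·0.02733·ln(6.562×10^-5) = 0.2540 m³/s
Check: V = 2.16 m/s, Re = 7.02×10^5, f = 0.01435, h_f = 12.2 m ≈ 12.1 m ✓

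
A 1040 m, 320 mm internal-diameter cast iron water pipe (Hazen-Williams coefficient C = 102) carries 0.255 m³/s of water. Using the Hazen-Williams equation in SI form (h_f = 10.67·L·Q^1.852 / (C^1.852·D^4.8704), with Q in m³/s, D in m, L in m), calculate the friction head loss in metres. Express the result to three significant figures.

h_f = 10.67·1040·0.255^1.852 / (102^1.852·0.320^4.8704) = 43.28 m

h_f ≈ 43.3 m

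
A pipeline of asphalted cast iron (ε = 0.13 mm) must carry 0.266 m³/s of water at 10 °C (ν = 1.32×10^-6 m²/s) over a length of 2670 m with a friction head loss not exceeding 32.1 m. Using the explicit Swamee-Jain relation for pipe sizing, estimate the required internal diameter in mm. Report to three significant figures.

Swamee-Jain (Type III): D = 0.66·[ε^1.25·(LQ²/(gh_f))^4.75 + ν·Q^9.4·(L/(gh_f))^5.2]^0.04
LQ²/(gh_f) = 0.5999; L/(gh_f) = 8.479
Term 1 = ε^1.25·(…)^4.75 = 1.23×10^-6; Term 2 = ν·Q^9.4·(…)^5.2 = 3.48×10^-7
D = 0.66·(1.23×10^-6 + 3.48×10^-7)^0.04 = 0.3867 m = 387 mm
Check: V = 2.26 m/s, Re = 6.63×10^5, f = 0.01638, h_f = 29.5 m ≈ 32.1 m ✓

D ≈ 387 mm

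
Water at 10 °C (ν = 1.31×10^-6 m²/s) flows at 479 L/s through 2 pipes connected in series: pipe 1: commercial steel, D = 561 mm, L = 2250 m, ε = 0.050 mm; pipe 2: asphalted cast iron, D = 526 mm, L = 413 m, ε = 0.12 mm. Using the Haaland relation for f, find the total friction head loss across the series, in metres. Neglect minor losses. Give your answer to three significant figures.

Pipe 1: V = 1.938 m/s, Re = 8.30×10^5, ε/D = 8.91×10^-5, f = 0.01339, h_1 = f(L/D)V²/2g = 10.28 m
Pipe 2: V = 2.204 m/s, Re = 8.85×10^5, ε/D = 2.28×10^-4, f = 0.01499, h_2 = f(L/D)V²/2g = 2.915 m
Series → Q common, losses add: H = Σh = 13.19 m

H ≈ 13.2 m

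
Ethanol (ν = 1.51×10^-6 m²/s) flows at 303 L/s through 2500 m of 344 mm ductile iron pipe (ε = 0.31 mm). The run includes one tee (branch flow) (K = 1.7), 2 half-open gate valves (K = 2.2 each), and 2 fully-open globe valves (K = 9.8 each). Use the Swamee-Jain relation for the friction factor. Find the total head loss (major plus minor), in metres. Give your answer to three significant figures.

H_L ≈ 91.4 m

V = 4Q/(πD²) = 3.260 m/s; V²/2g = 0.5417 m
Re = 7.43×10^5, ε/D = 9.01×10^-4 → f = 0.01969 (Swamee-Jain)
Major: h_f = f(L/D)·V²/2g = 0.01969·7267·0.5417 = 77.52 m
Minor: ΣK = 25.7; h_m = ΣK·V²/2g = 13.92 m
Total H_L = 77.52 + 13.92 = 91.44 m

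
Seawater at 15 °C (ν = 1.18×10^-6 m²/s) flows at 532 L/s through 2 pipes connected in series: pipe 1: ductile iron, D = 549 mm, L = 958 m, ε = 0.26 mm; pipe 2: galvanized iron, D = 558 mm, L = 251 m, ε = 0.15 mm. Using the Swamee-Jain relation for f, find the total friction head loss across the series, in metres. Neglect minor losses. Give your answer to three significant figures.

Pipe 1: V = 2.247 m/s, Re = 1.05×10^6, ε/D = 4.74×10^-4, f = 0.01710, h_1 = f(L/D)V²/2g = 7.680 m
Pipe 2: V = 2.175 m/s, Re = 1.03×10^6, ε/D = 2.69×10^-4, f = 0.01545, h_2 = f(L/D)V²/2g = 1.676 m
Series → Q common, losses add: H = Σh = 9.356 m

H ≈ 9.36 m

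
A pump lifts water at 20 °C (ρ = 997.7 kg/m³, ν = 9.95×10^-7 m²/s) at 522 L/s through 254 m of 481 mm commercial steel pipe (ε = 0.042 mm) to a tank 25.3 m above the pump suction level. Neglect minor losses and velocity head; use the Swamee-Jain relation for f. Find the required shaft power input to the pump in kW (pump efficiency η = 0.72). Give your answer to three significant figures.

V = 4Q/(πD²) = 2.873 m/s; Re = 1.39×10^6; ε/D = 8.73×10^-5; f = 0.01296
h_f = f(L/D)V²/2g = 2.879 m
Total head H = z + h_f = 25.3 + 2.879 = 28.18 m
P_hyd = ρgQH = 997.7·9.81·0.522·28.18 = 144.0 kW
P_shaft = P_hyd/η = 144.0/0.72 = 200.0 kW

P_shaft ≈ 200 kW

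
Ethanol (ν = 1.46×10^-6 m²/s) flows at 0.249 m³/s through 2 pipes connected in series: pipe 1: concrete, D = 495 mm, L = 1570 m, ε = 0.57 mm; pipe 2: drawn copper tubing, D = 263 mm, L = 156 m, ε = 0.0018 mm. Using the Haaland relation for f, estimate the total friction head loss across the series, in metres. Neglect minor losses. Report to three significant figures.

Pipe 1: V = 1.294 m/s, Re = 4.39×10^5, ε/D = 0.00115, f = 0.02091, h_1 = f(L/D)V²/2g = 5.658 m
Pipe 2: V = 4.584 m/s, Re = 8.26×10^5, ε/D = 6.84×10^-6, f = 0.01207, h_2 = f(L/D)V²/2g = 7.668 m
Series → Q common, losses add: H = Σh = 13.33 m

H ≈ 13.3 m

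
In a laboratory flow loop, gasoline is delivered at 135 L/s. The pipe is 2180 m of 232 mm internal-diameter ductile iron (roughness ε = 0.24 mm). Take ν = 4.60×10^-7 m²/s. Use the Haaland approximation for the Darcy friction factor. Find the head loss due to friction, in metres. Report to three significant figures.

V = 4Q/(πD²) = 4·0.135/(π·0.232²) = 3.194 m/s
Re = VD/ν = 3.194·0.232/4.60×10^-7 = 1.61×10^6 → turbulent
ε/D = 0.24/232 = 0.00103
Haaland: f = 0.02000
h_f = f(L/D)V²/(2g) = 0.02000·(2180/0.232)·3.194²/(2·9.81) = 97.69 m

h_f ≈ 97.7 m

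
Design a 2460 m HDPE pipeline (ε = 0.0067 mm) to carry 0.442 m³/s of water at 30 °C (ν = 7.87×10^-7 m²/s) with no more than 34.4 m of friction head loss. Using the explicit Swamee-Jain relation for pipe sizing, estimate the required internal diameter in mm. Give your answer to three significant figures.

Swamee-Jain (Type III): D = 0.66·[ε^1.25·(LQ²/(gh_f))^4.75 + ν·Q^9.4·(L/(gh_f))^5.2]^0.04
LQ²/(gh_f) = 1.424; L/(gh_f) = 7.290
Term 1 = ε^1.25·(…)^4.75 = 1.83×10^-6; Term 2 = ν·Q^9.4·(…)^5.2 = 1.12×10^-5
D = 0.66·(1.83×10^-6 + 1.12×10^-5)^0.04 = 0.4209 m = 421 mm
Check: V = 3.18 m/s, Re = 1.70×10^6, f = 0.01116, h_f = 33.6 m ≈ 34.4 m ✓

D ≈ 421 mm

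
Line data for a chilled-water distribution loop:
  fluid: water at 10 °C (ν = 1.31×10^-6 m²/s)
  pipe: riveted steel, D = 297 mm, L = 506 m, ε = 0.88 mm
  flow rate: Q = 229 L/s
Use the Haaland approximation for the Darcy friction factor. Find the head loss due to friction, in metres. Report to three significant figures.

h_f ≈ 24.9 m

V = 4Q/(πD²) = 4·0.229/(π·0.297²) = 3.305 m/s
Re = VD/ν = 3.305·0.297/1.31×10^-6 = 7.49×10^5 → turbulent
ε/D = 0.88/297 = 0.00296
Haaland: f = 0.02629
h_f = f(L/D)V²/(2g) = 0.02629·(506/0.297)·3.305²/(2·9.81) = 24.94 m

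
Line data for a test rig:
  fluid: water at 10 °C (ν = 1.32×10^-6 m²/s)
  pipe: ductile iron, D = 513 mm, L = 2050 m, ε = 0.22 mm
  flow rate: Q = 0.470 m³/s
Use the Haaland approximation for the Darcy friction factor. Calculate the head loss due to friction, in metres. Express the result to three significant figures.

V = 4Q/(πD²) = 4·0.470/(π·0.513²) = 2.274 m/s
Re = VD/ν = 2.274·0.513/1.32×10^-6 = 8.84×10^5 → turbulent
ε/D = 0.22/513 = 4.29×10^-4
Haaland: f = 0.01672
h_f = f(L/D)V²/(2g) = 0.01672·(2050/0.513)·2.274²/(2·9.81) = 17.61 m

h_f ≈ 17.6 m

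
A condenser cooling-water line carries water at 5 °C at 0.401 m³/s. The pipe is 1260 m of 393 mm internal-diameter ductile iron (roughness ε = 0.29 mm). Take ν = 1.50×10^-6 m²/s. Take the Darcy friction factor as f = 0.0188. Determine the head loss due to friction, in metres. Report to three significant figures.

V = 4Q/(πD²) = 4·0.401/(π·0.393²) = 3.306 m/s
h_f = f(L/D)V²/(2g) = 0.01880·(1260/0.393)·3.306²/(2·9.81) = 33.57 m

h_f ≈ 33.6 m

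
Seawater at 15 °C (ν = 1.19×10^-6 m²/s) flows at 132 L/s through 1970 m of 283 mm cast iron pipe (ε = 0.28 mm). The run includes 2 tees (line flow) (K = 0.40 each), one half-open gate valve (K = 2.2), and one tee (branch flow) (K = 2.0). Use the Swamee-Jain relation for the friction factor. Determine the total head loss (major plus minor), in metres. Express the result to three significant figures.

V = 4Q/(πD²) = 2.099 m/s; V²/2g = 0.2245 m
Re = 4.99×10^5, ε/D = 9.89×10^-4 → f = 0.02031 (Swamee-Jain)
Major: h_f = f(L/D)·V²/2g = 0.02031·6961·0.2245 = 31.73 m
Minor: ΣK = 5.00; h_m = ΣK·V²/2g = 1.122 m
Total H_L = 31.73 + 1.122 = 32.85 m

H_L ≈ 32.9 m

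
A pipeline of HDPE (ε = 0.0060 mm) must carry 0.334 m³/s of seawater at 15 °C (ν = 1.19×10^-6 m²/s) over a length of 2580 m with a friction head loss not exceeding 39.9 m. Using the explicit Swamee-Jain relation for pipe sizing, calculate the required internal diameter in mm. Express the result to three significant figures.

D ≈ 376 mm

Swamee-Jain (Type III): D = 0.66·[ε^1.25·(LQ²/(gh_f))^4.75 + ν·Q^9.4·(L/(gh_f))^5.2]^0.04
LQ²/(gh_f) = 0.7353; L/(gh_f) = 6.591
Term 1 = ε^1.25·(…)^4.75 = 6.89×10^-8; Term 2 = ν·Q^9.4·(…)^5.2 = 7.20×10^-7
D = 0.66·(6.89×10^-8 + 7.20×10^-7)^0.04 = 0.3762 m = 376 mm
Check: V = 3.00 m/s, Re = 9.50×10^5, f = 0.01208, h_f = 38.1 m ≈ 39.9 m ✓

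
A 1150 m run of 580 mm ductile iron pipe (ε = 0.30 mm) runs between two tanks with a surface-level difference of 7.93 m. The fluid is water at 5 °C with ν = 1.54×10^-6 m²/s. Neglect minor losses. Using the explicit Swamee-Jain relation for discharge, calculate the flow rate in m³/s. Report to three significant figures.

Swamee-Jain (Type II): Q = -0.965·√(gD⁵h_f/L)·ln[ε/(3.7D) + √(3.17ν²L/(gD³h_f))]
√(gD⁵h_f/L) = √(9.81·0.580⁵·7.93/1150) = 0.06663
ε/(3.7D) = 1.40×10^-4; √(3.17ν²L/(gD³h_f)) = 2.39×10^-5
Q = -0.965·0.06663·ln(1.637×10^-4) = 0.5606 m³/s
Check: V = 2.12 m/s, Re = 7.99×10^5, f = 0.01754, h_f = 7.98 m ≈ 7.93 m ✓

Q ≈ 0.561 m³/s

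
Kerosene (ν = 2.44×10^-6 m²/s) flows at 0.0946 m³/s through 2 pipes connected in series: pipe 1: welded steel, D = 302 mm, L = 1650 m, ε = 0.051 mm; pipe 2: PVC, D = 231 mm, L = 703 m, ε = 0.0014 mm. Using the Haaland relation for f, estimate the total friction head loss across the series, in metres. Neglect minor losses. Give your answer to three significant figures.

H ≈ 20.5 m

Pipe 1: V = 1.321 m/s, Re = 1.63×10^5, ε/D = 1.69×10^-4, f = 0.01716, h_1 = f(L/D)V²/2g = 8.334 m
Pipe 2: V = 2.257 m/s, Re = 2.14×10^5, ε/D = 6.06×10^-6, f = 0.01534, h_2 = f(L/D)V²/2g = 12.12 m
Series → Q common, losses add: H = Σh = 20.46 m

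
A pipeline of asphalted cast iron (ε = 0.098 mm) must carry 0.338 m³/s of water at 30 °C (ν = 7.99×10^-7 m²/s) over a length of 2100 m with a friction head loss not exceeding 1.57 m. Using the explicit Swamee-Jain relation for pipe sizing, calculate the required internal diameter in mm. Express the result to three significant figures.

D ≈ 718 mm

Swamee-Jain (Type III): D = 0.66·[ε^1.25·(LQ²/(gh_f))^4.75 + ν·Q^9.4·(L/(gh_f))^5.2]^0.04
LQ²/(gh_f) = 15.58; L/(gh_f) = 136.3
Term 1 = ε^1.25·(…)^4.75 = 4.50; Term 2 = ν·Q^9.4·(…)^5.2 = 3.75
D = 0.66·(4.50 + 3.75)^0.04 = 0.7181 m = 718 mm
Check: V = 0.834 m/s, Re = 7.50×10^5, f = 0.01433, h_f = 1.49 m ≈ 1.57 m ✓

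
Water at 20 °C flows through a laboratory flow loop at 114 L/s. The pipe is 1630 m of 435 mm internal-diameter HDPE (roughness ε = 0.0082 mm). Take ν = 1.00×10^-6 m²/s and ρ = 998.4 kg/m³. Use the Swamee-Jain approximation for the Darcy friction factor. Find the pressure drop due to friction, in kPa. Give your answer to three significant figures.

V = 4Q/(πD²) = 4·0.114/(π·0.435²) = 0.7671 m/s
Re = VD/ν = 0.7671·0.435/1.00×10^-6 = 3.34×10^5 → turbulent
ε/D = 0.0082/435 = 1.89×10^-5
Swamee-Jain: f = 0.01433
h_f = f(L/D)V²/(2g) = 0.01433·(1630/0.435)·0.7671²/(2·9.81) = 1.610 m
Δp = ρg·h_f = 998.4·9.81·1.610 = 15.77 kPa

Δp ≈ 15.8 kPa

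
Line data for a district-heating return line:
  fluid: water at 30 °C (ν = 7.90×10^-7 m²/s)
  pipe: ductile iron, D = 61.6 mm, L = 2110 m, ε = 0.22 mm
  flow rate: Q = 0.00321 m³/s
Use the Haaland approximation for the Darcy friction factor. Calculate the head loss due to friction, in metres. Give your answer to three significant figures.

V = 4Q/(πD²) = 4·0.00321/(π·0.0616²) = 1.077 m/s
Re = VD/ν = 1.077·0.0616/7.90×10^-7 = 8.40×10^4 → turbulent
ε/D = 0.22/61.6 = 0.00357
Haaland: f = 0.02879
h_f = f(L/D)V²/(2g) = 0.02879·(2110/0.0616)·1.077²/(2·9.81) = 58.31 m

h_f ≈ 58.3 m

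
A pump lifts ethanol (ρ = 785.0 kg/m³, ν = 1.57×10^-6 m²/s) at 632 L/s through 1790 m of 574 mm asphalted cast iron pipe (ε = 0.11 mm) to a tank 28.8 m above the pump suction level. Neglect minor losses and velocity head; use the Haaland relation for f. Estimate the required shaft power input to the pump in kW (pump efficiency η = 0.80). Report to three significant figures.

V = 4Q/(πD²) = 2.442 m/s; Re = 8.93×10^5; ε/D = 1.92×10^-4; f = 0.01460
h_f = f(L/D)V²/2g = 13.84 m
Total head H = z + h_f = 28.8 + 13.84 = 42.64 m
P_hyd = ρgQH = 785.0·9.81·0.632·42.64 = 207.5 kW
P_shaft = P_hyd/η = 207.5/0.80 = 259.4 kW

P_shaft ≈ 259 kW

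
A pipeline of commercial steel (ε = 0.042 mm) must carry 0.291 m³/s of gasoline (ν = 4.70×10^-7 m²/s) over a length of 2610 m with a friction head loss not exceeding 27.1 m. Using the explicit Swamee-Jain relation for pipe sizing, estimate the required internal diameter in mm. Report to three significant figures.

D ≈ 391 mm

Swamee-Jain (Type III): D = 0.66·[ε^1.25·(LQ²/(gh_f))^4.75 + ν·Q^9.4·(L/(gh_f))^5.2]^0.04
LQ²/(gh_f) = 0.8314; L/(gh_f) = 9.818
Term 1 = ε^1.25·(…)^4.75 = 1.41×10^-6; Term 2 = ν·Q^9.4·(…)^5.2 = 6.18×10^-7
D = 0.66·(1.41×10^-6 + 6.18×10^-7)^0.04 = 0.3907 m = 391 mm
Check: V = 2.43 m/s, Re = 2.02×10^6, f = 0.01300, h_f = 26.1 m ≈ 27.1 m ✓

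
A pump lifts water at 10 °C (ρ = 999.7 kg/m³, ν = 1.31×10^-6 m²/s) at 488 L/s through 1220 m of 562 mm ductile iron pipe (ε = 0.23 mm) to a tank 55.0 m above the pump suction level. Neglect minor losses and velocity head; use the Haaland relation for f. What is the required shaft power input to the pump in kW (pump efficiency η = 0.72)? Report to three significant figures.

P_shaft ≈ 413 kW

V = 4Q/(πD²) = 1.967 m/s; Re = 8.44×10^5; ε/D = 4.09×10^-4; f = 0.01660
h_f = f(L/D)V²/2g = 7.109 m
Total head H = z + h_f = 55.0 + 7.109 = 62.11 m
P_hyd = ρgQH = 999.7·9.81·0.488·62.11 = 297.2 kW
P_shaft = P_hyd/η = 297.2/0.72 = 412.8 kW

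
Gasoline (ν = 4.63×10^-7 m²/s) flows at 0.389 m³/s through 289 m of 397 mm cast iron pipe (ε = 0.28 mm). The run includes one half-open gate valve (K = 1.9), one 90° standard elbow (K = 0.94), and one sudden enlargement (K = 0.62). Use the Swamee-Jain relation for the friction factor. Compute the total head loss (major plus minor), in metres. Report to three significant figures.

V = 4Q/(πD²) = 3.143 m/s; V²/2g = 0.5033 m
Re = 2.69×10^6, ε/D = 7.05×10^-4 → f = 0.01827 (Swamee-Jain)
Major: h_f = f(L/D)·V²/2g = 0.01827·728.0·0.5033 = 6.695 m
Minor: ΣK = 3.46; h_m = ΣK·V²/2g = 1.742 m
Total H_L = 6.695 + 1.742 = 8.436 m

H_L ≈ 8.44 m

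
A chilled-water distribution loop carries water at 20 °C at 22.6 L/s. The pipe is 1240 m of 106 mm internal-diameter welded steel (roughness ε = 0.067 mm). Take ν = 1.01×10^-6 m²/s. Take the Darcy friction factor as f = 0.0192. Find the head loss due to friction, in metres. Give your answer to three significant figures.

h_f ≈ 75.1 m

V = 4Q/(πD²) = 4·0.0226/(π·0.106²) = 2.561 m/s
h_f = f(L/D)V²/(2g) = 0.01920·(1240/0.106)·2.561²/(2·9.81) = 75.08 m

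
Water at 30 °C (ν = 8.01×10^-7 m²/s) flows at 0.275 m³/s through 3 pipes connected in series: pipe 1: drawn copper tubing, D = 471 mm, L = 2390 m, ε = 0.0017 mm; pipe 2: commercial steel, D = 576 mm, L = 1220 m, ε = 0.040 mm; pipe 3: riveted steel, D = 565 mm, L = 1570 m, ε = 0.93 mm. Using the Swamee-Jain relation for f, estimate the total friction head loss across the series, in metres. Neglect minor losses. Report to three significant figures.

Pipe 1: V = 1.578 m/s, Re = 9.28×10^5, ε/D = 3.61×10^-6, f = 0.01184, h_1 = f(L/D)V²/2g = 7.629 m
Pipe 2: V = 1.055 m/s, Re = 7.59×10^5, ε/D = 6.94×10^-5, f = 0.01341, h_2 = f(L/D)V²/2g = 1.612 m
Pipe 3: V = 1.097 m/s, Re = 7.74×10^5, ε/D = 0.00165, f = 0.02262, h_3 = f(L/D)V²/2g = 3.854 m
Series → Q common, losses add: H = Σh = 13.10 m

H ≈ 13.1 m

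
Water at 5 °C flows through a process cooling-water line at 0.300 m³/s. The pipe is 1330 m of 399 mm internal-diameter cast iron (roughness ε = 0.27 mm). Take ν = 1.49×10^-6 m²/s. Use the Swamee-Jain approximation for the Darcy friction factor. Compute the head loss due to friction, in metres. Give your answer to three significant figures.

V = 4Q/(πD²) = 4·0.300/(π·0.399²) = 2.399 m/s
Re = VD/ν = 2.399·0.399/1.49×10^-6 = 6.42×10^5 → turbulent
ε/D = 0.27/399 = 6.77×10^-4
Swamee-Jain: f = 0.01863
h_f = f(L/D)V²/(2g) = 0.01863·(1330/0.399)·2.399²/(2·9.81) = 18.22 m

h_f ≈ 18.2 m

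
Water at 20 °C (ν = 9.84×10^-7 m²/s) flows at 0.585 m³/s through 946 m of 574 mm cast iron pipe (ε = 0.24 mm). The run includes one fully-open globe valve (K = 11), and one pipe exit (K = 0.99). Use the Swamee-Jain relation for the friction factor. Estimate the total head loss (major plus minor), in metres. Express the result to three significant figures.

V = 4Q/(πD²) = 2.261 m/s; V²/2g = 0.2605 m
Re = 1.32×10^6, ε/D = 4.18×10^-4 → f = 0.01658 (Swamee-Jain)
Major: h_f = f(L/D)·V²/2g = 0.01658·1648·0.2605 = 7.117 m
Minor: ΣK = 12.0; h_m = ΣK·V²/2g = 3.123 m
Total H_L = 7.117 + 3.123 = 10.24 m

H_L ≈ 10.2 m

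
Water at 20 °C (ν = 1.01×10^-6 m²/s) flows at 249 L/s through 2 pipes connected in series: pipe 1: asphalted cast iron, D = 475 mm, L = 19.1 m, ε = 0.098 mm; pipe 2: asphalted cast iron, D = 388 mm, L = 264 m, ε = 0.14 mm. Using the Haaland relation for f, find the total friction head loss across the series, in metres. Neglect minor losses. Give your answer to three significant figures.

H ≈ 2.56 m

Pipe 1: V = 1.405 m/s, Re = 6.61×10^5, ε/D = 2.06×10^-4, f = 0.01503, h_1 = f(L/D)V²/2g = 0.06083 m
Pipe 2: V = 2.106 m/s, Re = 8.09×10^5, ε/D = 3.61×10^-4, f = 0.01625, h_2 = f(L/D)V²/2g = 2.499 m
Series → Q common, losses add: H = Σh = 2.560 m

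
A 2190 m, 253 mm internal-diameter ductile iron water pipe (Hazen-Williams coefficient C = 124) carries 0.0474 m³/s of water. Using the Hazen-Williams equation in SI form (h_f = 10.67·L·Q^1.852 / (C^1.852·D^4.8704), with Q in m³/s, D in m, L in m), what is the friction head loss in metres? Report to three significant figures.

h_f = 10.67·2190·0.0474^1.852 / (124^1.852·0.253^4.8704) = 8.834 m

h_f ≈ 8.83 m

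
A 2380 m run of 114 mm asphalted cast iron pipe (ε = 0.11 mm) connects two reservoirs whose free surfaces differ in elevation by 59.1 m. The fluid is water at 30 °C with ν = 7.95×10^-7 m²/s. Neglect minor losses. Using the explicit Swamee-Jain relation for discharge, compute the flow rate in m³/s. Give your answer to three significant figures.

Swamee-Jain (Type II): Q = -0.965·√(gD⁵h_f/L)·ln[ε/(3.7D) + √(3.17ν²L/(gD³h_f))]
√(gD⁵h_f/L) = √(9.81·0.114⁵·59.1/2380) = 0.002166
ε/(3.7D) = 2.61×10^-4; √(3.17ν²L/(gD³h_f)) = 7.45×10^-5
Q = -0.965·0.002166·ln(3.353×10^-4) = 0.01672 m³/s
Check: V = 1.64 m/s, Re = 2.35×10^5, f = 0.02086, h_f = 59.6 m ≈ 59.1 m ✓

Q ≈ 0.0167 m³/s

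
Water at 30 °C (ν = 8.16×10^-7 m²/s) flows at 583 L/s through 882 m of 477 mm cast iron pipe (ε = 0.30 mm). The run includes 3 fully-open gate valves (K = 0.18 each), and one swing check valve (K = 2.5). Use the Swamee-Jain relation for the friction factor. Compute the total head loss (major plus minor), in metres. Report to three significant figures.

H_L ≈ 19.6 m

V = 4Q/(πD²) = 3.262 m/s; V²/2g = 0.5425 m
Re = 1.91×10^6, ε/D = 6.29×10^-4 → f = 0.01789 (Swamee-Jain)
Major: h_f = f(L/D)·V²/2g = 0.01789·1849·0.5425 = 17.95 m
Minor: ΣK = 3.04; h_m = ΣK·V²/2g = 1.649 m
Total H_L = 17.95 + 1.649 = 19.60 m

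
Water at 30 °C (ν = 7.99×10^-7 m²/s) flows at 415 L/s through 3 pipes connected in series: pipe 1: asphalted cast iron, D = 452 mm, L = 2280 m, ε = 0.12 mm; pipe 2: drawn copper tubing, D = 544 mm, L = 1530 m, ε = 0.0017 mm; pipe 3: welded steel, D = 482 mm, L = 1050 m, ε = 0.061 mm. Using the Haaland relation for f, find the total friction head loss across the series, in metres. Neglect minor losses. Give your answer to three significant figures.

Pipe 1: V = 2.586 m/s, Re = 1.46×10^6, ε/D = 2.65×10^-4, f = 0.01507, h_1 = f(L/D)V²/2g = 25.92 m
Pipe 2: V = 1.786 m/s, Re = 1.22×10^6, ε/D = 3.12×10^-6, f = 0.01127, h_2 = f(L/D)V²/2g = 5.152 m
Pipe 3: V = 2.274 m/s, Re = 1.37×10^6, ε/D = 1.27×10^-4, f = 0.01343, h_3 = f(L/D)V²/2g = 7.713 m
Series → Q common, losses add: H = Σh = 38.78 m

H ≈ 38.8 m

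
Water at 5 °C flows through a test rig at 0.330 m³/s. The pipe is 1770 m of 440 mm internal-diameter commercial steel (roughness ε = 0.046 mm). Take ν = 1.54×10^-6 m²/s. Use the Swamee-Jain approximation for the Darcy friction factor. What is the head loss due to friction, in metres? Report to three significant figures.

V = 4Q/(πD²) = 4·0.330/(π·0.440²) = 2.170 m/s
Re = VD/ν = 2.170·0.440/1.54×10^-6 = 6.20×10^5 → turbulent
ε/D = 0.046/440 = 1.05×10^-4
Swamee-Jain: f = 0.01419
h_f = f(L/D)V²/(2g) = 0.01419·(1770/0.440)·2.170²/(2·9.81) = 13.70 m

h_f ≈ 13.7 m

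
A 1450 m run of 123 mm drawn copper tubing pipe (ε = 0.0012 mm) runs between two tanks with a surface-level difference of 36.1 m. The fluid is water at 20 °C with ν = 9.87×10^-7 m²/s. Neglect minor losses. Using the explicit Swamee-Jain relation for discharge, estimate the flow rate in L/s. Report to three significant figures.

Q ≈ 23.7 L/s

Swamee-Jain (Type II): Q = -0.965·√(gD⁵h_f/L)·ln[ε/(3.7D) + √(3.17ν²L/(gD³h_f))]
√(gD⁵h_f/L) = √(9.81·0.123⁵·36.1/1450) = 0.002622
ε/(3.7D) = 2.64×10^-6; √(3.17ν²L/(gD³h_f)) = 8.24×10^-5
Q = -0.965·0.002622·ln(8.507×10^-5) = 0.02372 m³/s
Check: V = 2.00 m/s, Re = 2.49×10^5, f = 0.01500, h_f = 35.9 m ≈ 36.1 m ✓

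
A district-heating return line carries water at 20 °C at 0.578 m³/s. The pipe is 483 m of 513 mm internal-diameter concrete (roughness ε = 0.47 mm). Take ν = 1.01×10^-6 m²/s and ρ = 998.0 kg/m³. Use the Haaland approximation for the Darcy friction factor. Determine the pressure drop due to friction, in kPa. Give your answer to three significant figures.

V = 4Q/(πD²) = 4·0.578/(π·0.513²) = 2.796 m/s
Re = VD/ν = 2.796·0.513/1.01×10^-6 = 1.42×10^6 → turbulent
ε/D = 0.47/513 = 9.16×10^-4
Haaland: f = 0.01946
h_f = f(L/D)V²/(2g) = 0.01946·(483/0.513)·2.796²/(2·9.81) = 7.304 m
Δp = ρg·h_f = 998.0·9.81·7.304 = 71.51 kPa

Δp ≈ 71.5 kPa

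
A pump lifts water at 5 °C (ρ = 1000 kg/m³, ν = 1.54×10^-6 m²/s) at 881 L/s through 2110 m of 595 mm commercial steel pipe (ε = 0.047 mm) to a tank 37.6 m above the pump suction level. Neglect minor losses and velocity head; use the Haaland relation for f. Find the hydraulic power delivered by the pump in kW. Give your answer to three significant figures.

V = 4Q/(πD²) = 3.168 m/s; Re = 1.22×10^6; ε/D = 7.90×10^-5; f = 0.01278
h_f = f(L/D)V²/2g = 23.19 m
Total head H = z + h_f = 37.6 + 23.19 = 60.79 m
P_hyd = ρgQH = 1000·9.81·0.881·60.79 = 525.4 kW

P_hyd ≈ 525 kW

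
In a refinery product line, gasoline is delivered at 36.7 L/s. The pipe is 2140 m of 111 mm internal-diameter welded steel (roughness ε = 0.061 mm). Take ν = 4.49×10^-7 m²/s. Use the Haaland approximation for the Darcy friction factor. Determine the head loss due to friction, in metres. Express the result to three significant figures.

h_f ≈ 248 m

V = 4Q/(πD²) = 4·0.0367/(π·0.111²) = 3.793 m/s
Re = VD/ν = 3.793·0.111/4.49×10^-7 = 9.38×10^5 → turbulent
ε/D = 0.061/111 = 5.50×10^-4
Haaland: f = 0.01753
h_f = f(L/D)V²/(2g) = 0.01753·(2140/0.111)·3.793²/(2·9.81) = 247.8 m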